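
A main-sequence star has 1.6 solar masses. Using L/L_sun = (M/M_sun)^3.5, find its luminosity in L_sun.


L/L_sun = (M/M_sun)^3.5 = 1.6^3.5 = 5.1811

5.1811 L_sun


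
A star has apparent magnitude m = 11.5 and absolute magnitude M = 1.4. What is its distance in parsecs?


d = 10^((m - M + 5)/5) = 10^((11.5 - 1.4 + 5)/5) = 1047.1285

1047.1285 pc


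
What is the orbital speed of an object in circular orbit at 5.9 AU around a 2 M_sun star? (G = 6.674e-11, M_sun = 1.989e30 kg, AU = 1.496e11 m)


v = sqrt(GM/r) = sqrt(6.674e-11 * 3.978e+30 / 8.826e+11) = 17343.3779

17343.3779 m/s


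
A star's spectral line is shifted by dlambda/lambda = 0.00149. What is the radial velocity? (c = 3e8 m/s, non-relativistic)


v = (dlambda/lambda) * c = 0.00149 * 3e8 = 447000.0

447000.0 m/s


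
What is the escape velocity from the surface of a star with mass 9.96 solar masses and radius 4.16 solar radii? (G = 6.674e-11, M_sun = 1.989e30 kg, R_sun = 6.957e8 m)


M = 9.96 * 1.989e30 kg = 1.981044e+31 kg; R = 4.16 * 6.957e8 m = 2.894112e+09 m. v_esc = sqrt(2GM/R) = sqrt(2 * 6.674e-11 * 1.981044e+31 / 2.894112e+09) = 955867.0535

955867.0535 m/s


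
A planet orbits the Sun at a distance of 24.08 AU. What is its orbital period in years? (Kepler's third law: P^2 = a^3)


P = a^(3/2) = 24.08^1.5 = 118.1639

118.1639 years


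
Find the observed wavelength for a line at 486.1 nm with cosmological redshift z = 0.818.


lam_obs = lam_emit * (1 + z) = 486.1 * (1 + 0.818) = 883.7298

883.7298 nm


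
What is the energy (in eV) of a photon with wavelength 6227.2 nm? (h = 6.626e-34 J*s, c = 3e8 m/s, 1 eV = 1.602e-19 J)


E = hc/lambda = 6.626e-34 * 3e8 / 6.227e-06 = 3.192e-20 J = 0.1993 eV

0.1993 eV


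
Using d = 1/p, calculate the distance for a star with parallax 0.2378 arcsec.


d = 1/p = 1/0.2378 = 4.2052

4.2052 pc


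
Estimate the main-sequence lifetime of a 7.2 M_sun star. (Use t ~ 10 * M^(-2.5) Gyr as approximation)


t = 10 * M^(-2.5) = 10 * 7.2^(-2.5) = 0.0719

0.0719 Gyr


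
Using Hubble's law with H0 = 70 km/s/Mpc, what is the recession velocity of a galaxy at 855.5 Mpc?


v = H0 * d = 70 * 855.5 = 59885.0

59885.0 km/s


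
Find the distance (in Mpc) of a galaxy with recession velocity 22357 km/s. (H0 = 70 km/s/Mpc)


d = v / H0 = 22357 / 70 = 319.3857

319.3857 Mpc


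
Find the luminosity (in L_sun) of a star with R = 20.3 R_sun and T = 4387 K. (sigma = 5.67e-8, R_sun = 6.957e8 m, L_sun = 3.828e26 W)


R = 20.3 * 6.957e8 m = 1.412271e+10 m. L = 4*pi*R^2*sigma*T^4 = 4*pi*(1.412271e+10)^2 * 5.67e-8 * 4387^4 = 5.26380198e+28 W. L/L_sun = 5.26380198e+28 / 3.828e26 = 137.5079

137.5079 L_sun


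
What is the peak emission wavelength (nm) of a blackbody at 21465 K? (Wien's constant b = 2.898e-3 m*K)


lam_max = b / T = 2.898e-3 / 21465 = 1.350e-07 m = 135.0105 nm

135.0105 nm


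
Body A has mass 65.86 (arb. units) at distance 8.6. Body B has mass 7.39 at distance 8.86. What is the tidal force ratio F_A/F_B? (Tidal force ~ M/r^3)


Ratio = (M1/r1^3) / (M2/r2^3) = (65.86/8.6^3) / (7.39/8.86^3) = 9.745

9.745


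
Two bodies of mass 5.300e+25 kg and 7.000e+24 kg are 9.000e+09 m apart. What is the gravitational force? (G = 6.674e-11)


F = G*m1*m2/r^2 = 6.674e-11 * 5.300e+25 * 7.000e+24 / (9.000e+09)^2 = 6.674e-11 * 3.710e+50 / 8.100e+19 = 3.057e+20

3.057e+20 N


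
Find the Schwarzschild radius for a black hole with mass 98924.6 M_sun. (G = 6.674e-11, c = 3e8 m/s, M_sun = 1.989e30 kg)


M = 98924.6 * 1.989e30 kg = 1.967610294e+35 kg. rs = 2GM/c^2 = 2 * 6.674e-11 * 1.967610294e+35 / (3e8)^2 = 2.918e+08

2.918e+08 m


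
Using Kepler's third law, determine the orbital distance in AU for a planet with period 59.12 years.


a = P^(2/3) = 59.12^(2/3) = 15.176

15.176 AU


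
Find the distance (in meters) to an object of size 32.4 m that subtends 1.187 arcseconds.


D = size / theta_rad, theta_rad = 1.187 * pi/(180*3600) = 5.755e-06, D = 5.630e+06

5.630e+06 m


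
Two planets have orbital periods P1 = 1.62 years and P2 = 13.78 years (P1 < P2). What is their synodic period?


1/P_syn = |1/P1 - 1/P2| = |1/1.62 - 1/13.78| => P_syn = 1.8358

1.8358 years


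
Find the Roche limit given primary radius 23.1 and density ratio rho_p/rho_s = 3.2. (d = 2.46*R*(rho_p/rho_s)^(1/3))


d_Roche = 2.46 * 23.1 * 3.2^(1/3) = 83.7395

83.7395


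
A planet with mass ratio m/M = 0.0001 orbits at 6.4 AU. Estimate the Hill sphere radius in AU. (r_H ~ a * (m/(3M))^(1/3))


r_H = a * (m/3M)^(1/3) = 6.4 * (0.0001/3)^(1/3) = 0.206

0.206 AU


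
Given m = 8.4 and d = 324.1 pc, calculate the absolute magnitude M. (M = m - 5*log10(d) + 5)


M = m - 5*log10(d) + 5 = 8.4 - 5*log10(324.1) + 5 = 0.8466

0.8466


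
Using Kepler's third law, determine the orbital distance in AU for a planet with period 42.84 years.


a = P^(2/3) = 42.84^(2/3) = 12.2433

12.2433 AU


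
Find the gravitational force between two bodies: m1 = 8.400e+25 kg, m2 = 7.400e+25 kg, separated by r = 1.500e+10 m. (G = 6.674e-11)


F = G*m1*m2/r^2 = 6.674e-11 * 8.400e+25 * 7.400e+25 / (1.500e+10)^2 = 6.674e-11 * 6.216e+51 / 2.250e+20 = 1.844e+21

1.844e+21 N


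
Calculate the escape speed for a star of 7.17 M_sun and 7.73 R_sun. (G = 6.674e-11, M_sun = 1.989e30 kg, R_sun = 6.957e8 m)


M = 7.17 * 1.989e30 kg = 1.426113e+31 kg; R = 7.73 * 6.957e8 m = 5.377761e+09 m. v_esc = sqrt(2GM/R) = sqrt(2 * 6.674e-11 * 1.426113e+31 / 5.377761e+09) = 594955.2754

594955.2754 m/s


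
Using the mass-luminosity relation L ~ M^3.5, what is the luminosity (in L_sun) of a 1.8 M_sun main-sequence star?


L/L_sun = (M/M_sun)^3.5 = 1.8^3.5 = 7.8244

7.8244 L_sun


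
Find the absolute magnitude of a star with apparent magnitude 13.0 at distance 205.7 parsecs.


M = m - 5*log10(d) + 5 = 13.0 - 5*log10(205.7) + 5 = 6.4338

6.4338


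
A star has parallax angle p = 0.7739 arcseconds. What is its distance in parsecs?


d = 1/p = 1/0.7739 = 1.2922

1.2922 pc


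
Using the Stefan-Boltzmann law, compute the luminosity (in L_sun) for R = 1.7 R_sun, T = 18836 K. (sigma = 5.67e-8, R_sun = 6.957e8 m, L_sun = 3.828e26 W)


R = 1.7 * 6.957e8 m = 1.18269e+09 m. L = 4*pi*R^2*sigma*T^4 = 4*pi*(1.18269e+09)^2 * 5.67e-8 * 18836^4 = 1.254554404e+29 W. L/L_sun = 1.254554404e+29 / 3.828e26 = 327.731

327.731 L_sun


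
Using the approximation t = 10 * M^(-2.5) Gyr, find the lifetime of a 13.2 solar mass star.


t = 10 * M^(-2.5) = 10 * 13.2^(-2.5) = 0.0158

0.0158 Gyr


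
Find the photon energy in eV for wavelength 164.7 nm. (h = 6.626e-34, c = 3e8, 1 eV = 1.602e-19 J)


E = hc/lambda = 6.626e-34 * 3e8 / 1.647e-07 = 1.207e-18 J = 7.5338 eV

7.5338 eV


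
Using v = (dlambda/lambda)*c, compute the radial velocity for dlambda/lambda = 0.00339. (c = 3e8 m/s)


v = (dlambda/lambda) * c = 0.00339 * 3e8 = 1.017e+06

1.017e+06 m/s


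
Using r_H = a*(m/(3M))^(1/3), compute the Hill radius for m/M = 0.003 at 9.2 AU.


r_H = a * (m/3M)^(1/3) = 9.2 * (0.003/3)^(1/3) = 0.92

0.92 AU


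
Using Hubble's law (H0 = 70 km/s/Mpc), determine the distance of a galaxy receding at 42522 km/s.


d = v / H0 = 42522 / 70 = 607.4571

607.4571 Mpc


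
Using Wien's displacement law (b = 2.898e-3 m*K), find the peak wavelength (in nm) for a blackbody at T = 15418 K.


lam_max = b / T = 2.898e-3 / 15418 = 1.880e-07 m = 187.9621 nm

187.9621 nm


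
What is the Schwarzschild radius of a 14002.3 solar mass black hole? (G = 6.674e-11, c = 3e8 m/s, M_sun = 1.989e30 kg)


M = 14002.3 * 1.989e30 kg = 2.78505747e+34 kg. rs = 2GM/c^2 = 2 * 6.674e-11 * 2.78505747e+34 / (3e8)^2 = 4.131e+07

4.131e+07 m


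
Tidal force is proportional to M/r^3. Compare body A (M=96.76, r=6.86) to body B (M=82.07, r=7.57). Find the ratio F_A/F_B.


Ratio = (M1/r1^3) / (M2/r2^3) = (96.76/6.86^3) / (82.07/7.57^3) = 1.5843

1.5843


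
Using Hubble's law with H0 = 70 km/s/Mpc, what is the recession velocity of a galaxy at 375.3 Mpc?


v = H0 * d = 70 * 375.3 = 26271.0

26271.0 km/s


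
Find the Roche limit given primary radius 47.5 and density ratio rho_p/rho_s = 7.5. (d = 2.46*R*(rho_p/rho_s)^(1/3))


d_Roche = 2.46 * 47.5 * 7.5^(1/3) = 228.7261

228.7261


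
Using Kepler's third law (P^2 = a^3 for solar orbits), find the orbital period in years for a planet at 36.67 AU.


P = a^(3/2) = 36.67^1.5 = 222.058

222.058 years


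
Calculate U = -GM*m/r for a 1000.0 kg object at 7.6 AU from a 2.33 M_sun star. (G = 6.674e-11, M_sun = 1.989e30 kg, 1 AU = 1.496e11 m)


M = 2.33 * 1.989e30 kg = 4.63437e+30 kg; r = 7.6 AU * 1.496e11 m/AU = 1.13696e+12 m. U = -GM*m/r = -(6.674e-11 * 4.63437e+30 * 1000.0) / 1.13696e+12 = -2.720e+11

-2.720e+11 J


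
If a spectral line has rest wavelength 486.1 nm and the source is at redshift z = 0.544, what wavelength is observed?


lam_obs = lam_emit * (1 + z) = 486.1 * (1 + 0.544) = 750.5384

750.5384 nm


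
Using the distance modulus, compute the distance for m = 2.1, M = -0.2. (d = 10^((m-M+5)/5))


d = 10^((m - M + 5)/5) = 10^((2.1 - -0.2 + 5)/5) = 28.8403

28.8403 pc


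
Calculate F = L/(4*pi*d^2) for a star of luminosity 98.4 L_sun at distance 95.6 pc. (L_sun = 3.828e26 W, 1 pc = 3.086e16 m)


F = L / (4*pi*d^2) = 3.767e+28 / (4*pi*(2.950e+18)^2) = 3.444e-10

3.444e-10 W/m^2


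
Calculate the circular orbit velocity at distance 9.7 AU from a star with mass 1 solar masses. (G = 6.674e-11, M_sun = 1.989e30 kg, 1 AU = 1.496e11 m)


v = sqrt(GM/r) = sqrt(6.674e-11 * 1.989e+30 / 1.451e+12) = 9564.4242

9564.4242 m/s


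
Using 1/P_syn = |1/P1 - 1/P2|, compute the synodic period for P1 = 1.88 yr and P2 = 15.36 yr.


1/P_syn = |1/P1 - 1/P2| = |1/1.88 - 1/15.36| => P_syn = 2.1422

2.1422 years


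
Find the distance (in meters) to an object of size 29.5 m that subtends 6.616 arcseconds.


D = size / theta_rad, theta_rad = 6.616 * pi/(180*3600) = 3.208e-05, D = 919711.5756

919711.5756 m


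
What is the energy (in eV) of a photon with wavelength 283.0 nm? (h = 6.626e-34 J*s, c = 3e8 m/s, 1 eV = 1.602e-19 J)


E = hc/lambda = 6.626e-34 * 3e8 / 2.830e-07 = 7.024e-19 J = 4.3845 eV

4.3845 eV


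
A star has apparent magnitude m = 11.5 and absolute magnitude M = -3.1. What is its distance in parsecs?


d = 10^((m - M + 5)/5) = 10^((11.5 - -3.1 + 5)/5) = 8317.6377

8317.6377 pc


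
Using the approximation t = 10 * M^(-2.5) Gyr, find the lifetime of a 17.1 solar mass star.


t = 10 * M^(-2.5) = 10 * 17.1^(-2.5) = 0.0083

0.0083 Gyr


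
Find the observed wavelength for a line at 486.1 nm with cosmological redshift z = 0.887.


lam_obs = lam_emit * (1 + z) = 486.1 * (1 + 0.887) = 917.2707

917.2707 nm


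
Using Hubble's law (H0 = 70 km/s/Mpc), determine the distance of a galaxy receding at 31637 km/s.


d = v / H0 = 31637 / 70 = 451.9571

451.9571 Mpc


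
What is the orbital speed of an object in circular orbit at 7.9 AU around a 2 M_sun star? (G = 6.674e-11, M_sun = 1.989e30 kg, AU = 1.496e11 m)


v = sqrt(GM/r) = sqrt(6.674e-11 * 3.978e+30 / 1.182e+12) = 14988.085

14988.085 m/s


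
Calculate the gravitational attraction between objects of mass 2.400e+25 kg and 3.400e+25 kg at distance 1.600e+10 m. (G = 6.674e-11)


F = G*m1*m2/r^2 = 6.674e-11 * 2.400e+25 * 3.400e+25 / (1.600e+10)^2 = 6.674e-11 * 8.160e+50 / 2.560e+20 = 2.127e+20

2.127e+20 N


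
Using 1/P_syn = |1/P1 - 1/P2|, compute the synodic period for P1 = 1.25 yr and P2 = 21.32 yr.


1/P_syn = |1/P1 - 1/P2| = |1/1.25 - 1/21.32| => P_syn = 1.3279

1.3279 years


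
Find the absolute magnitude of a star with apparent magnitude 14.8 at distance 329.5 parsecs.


M = m - 5*log10(d) + 5 = 14.8 - 5*log10(329.5) + 5 = 7.2107

7.2107


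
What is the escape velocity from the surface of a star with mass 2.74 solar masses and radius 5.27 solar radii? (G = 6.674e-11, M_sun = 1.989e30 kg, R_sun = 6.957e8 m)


M = 2.74 * 1.989e30 kg = 5.44986e+30 kg; R = 5.27 * 6.957e8 m = 3.666339e+09 m. v_esc = sqrt(2GM/R) = sqrt(2 * 6.674e-11 * 5.44986e+30 / 3.666339e+09) = 445435.1272

445435.1272 m/s


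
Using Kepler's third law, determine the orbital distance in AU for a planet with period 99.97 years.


a = P^(2/3) = 99.97^(2/3) = 21.54

21.54 AU


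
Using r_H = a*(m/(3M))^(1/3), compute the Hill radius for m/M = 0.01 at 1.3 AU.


r_H = a * (m/3M)^(1/3) = 1.3 * (0.01/3)^(1/3) = 0.1942

0.1942 AU


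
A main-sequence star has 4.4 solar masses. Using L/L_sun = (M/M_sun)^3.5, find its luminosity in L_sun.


L/L_sun = (M/M_sun)^3.5 = 4.4^3.5 = 178.6835

178.6835 L_sun


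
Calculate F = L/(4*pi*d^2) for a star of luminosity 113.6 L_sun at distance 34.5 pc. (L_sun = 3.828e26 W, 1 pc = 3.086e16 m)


F = L / (4*pi*d^2) = 4.349e+28 / (4*pi*(1.065e+18)^2) = 3.053e-09

3.053e-09 W/m^2


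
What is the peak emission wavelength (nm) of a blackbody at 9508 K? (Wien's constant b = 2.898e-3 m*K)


lam_max = b / T = 2.898e-3 / 9508 = 3.048e-07 m = 304.796 nm

304.796 nm


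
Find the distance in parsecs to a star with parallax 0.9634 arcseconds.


d = 1/p = 1/0.9634 = 1.038

1.038 pc


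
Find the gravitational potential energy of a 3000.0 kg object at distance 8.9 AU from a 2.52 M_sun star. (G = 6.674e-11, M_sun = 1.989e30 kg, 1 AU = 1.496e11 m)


M = 2.52 * 1.989e30 kg = 5.01228e+30 kg; r = 8.9 AU * 1.496e11 m/AU = 1.33144e+12 m. U = -GM*m/r = -(6.674e-11 * 5.01228e+30 * 3000.0) / 1.33144e+12 = -7.537e+11

-7.537e+11 J


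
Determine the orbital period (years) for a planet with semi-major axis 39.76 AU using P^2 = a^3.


P = a^(3/2) = 39.76^1.5 = 250.7088

250.7088 years


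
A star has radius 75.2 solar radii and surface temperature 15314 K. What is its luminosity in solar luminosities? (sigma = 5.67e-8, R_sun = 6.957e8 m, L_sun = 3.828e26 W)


R = 75.2 * 6.957e8 m = 5.231664e+10 m. L = 4*pi*R^2*sigma*T^4 = 4*pi*(5.231664e+10)^2 * 5.67e-8 * 15314^4 = 1.072573794e+32 W. L/L_sun = 1.072573794e+32 / 3.828e26 = 280191.6913

280191.6913 L_sun


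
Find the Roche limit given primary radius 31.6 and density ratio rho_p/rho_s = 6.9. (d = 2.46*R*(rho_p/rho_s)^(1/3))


d_Roche = 2.46 * 31.6 * 6.9^(1/3) = 147.9921

147.9921


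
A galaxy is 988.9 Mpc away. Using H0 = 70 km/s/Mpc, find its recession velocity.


v = H0 * d = 70 * 988.9 = 69223.0

69223.0 km/s


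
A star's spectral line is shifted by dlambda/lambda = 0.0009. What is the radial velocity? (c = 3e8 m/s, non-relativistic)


v = (dlambda/lambda) * c = 0.0009 * 3e8 = 270000.0

270000.0 m/s


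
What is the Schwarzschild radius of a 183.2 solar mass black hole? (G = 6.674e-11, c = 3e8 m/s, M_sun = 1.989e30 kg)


M = 183.2 * 1.989e30 kg = 3.643848e+32 kg. rs = 2GM/c^2 = 2 * 6.674e-11 * 3.643848e+32 / (3e8)^2 = 540423.1456

540423.1456 m


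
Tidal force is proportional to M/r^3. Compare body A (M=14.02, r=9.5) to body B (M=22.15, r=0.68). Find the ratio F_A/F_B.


Ratio = (M1/r1^3) / (M2/r2^3) = (14.02/9.5^3) / (22.15/0.68^3) = 2.321e-04

2.321e-04


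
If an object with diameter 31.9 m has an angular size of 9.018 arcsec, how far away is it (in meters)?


D = size / theta_rad, theta_rad = 9.018 * pi/(180*3600) = 4.372e-05, D = 729634.8768

729634.8768 m


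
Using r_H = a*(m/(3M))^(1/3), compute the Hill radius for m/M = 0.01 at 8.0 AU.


r_H = a * (m/3M)^(1/3) = 8.0 * (0.01/3)^(1/3) = 1.195

1.195 AU


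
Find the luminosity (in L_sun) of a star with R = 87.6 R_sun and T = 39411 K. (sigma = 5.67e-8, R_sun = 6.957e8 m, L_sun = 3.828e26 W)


R = 87.6 * 6.957e8 m = 6.094332e+10 m. L = 4*pi*R^2*sigma*T^4 = 4*pi*(6.094332e+10)^2 * 5.67e-8 * 39411^4 = 6.384324609e+33 W. L/L_sun = 6.384324609e+33 / 3.828e26 = 1.668e+07

1.668e+07 L_sun


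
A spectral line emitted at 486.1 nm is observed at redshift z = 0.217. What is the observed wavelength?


lam_obs = lam_emit * (1 + z) = 486.1 * (1 + 0.217) = 591.5837

591.5837 nm


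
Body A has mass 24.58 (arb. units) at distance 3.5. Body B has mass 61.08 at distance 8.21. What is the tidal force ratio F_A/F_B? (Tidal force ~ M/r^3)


Ratio = (M1/r1^3) / (M2/r2^3) = (24.58/3.5^3) / (61.08/8.21^3) = 5.1941

5.1941


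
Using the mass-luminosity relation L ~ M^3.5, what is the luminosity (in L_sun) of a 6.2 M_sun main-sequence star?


L/L_sun = (M/M_sun)^3.5 = 6.2^3.5 = 593.4319

593.4319 L_sun


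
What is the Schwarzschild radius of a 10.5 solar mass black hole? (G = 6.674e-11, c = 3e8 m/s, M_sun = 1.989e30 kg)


M = 10.5 * 1.989e30 kg = 2.08845e+31 kg. rs = 2GM/c^2 = 2 * 6.674e-11 * 2.08845e+31 / (3e8)^2 = 30974.034

30974.034 m


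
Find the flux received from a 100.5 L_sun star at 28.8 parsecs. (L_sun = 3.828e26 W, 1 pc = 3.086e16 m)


F = L / (4*pi*d^2) = 3.847e+28 / (4*pi*(8.888e+17)^2) = 3.876e-09

3.876e-09 W/m^2


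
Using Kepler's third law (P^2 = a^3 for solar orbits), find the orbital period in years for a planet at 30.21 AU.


P = a^(3/2) = 30.21^1.5 = 166.0451

166.0451 years


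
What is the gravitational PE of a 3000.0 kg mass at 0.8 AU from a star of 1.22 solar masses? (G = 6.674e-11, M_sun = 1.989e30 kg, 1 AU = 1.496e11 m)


M = 1.22 * 1.989e30 kg = 2.42658e+30 kg; r = 0.8 AU * 1.496e11 m/AU = 1.1968e+11 m. U = -GM*m/r = -(6.674e-11 * 2.42658e+30 * 3000.0) / 1.1968e+11 = -4.060e+12

-4.060e+12 J


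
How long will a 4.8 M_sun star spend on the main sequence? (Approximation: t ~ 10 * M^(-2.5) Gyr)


t = 10 * M^(-2.5) = 10 * 4.8^(-2.5) = 0.1981

0.1981 Gyr


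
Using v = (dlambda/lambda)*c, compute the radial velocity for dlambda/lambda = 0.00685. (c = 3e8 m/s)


v = (dlambda/lambda) * c = 0.00685 * 3e8 = 2.055e+06

2.055e+06 m/s


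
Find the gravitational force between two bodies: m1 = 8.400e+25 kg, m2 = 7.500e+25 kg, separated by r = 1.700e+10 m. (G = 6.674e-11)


F = G*m1*m2/r^2 = 6.674e-11 * 8.400e+25 * 7.500e+25 / (1.700e+10)^2 = 6.674e-11 * 6.300e+51 / 2.890e+20 = 1.455e+21

1.455e+21 N


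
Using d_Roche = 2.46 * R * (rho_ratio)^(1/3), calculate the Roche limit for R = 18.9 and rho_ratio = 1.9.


d_Roche = 2.46 * 18.9 * 1.9^(1/3) = 57.5857

57.5857


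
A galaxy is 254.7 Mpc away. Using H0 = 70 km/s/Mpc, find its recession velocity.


v = H0 * d = 70 * 254.7 = 17829.0

17829.0 km/s


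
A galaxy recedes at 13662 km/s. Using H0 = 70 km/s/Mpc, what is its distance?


d = v / H0 = 13662 / 70 = 195.1714

195.1714 Mpc


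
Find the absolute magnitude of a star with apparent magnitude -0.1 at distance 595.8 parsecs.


M = m - 5*log10(d) + 5 = -0.1 - 5*log10(595.8) + 5 = -8.9755

-8.9755


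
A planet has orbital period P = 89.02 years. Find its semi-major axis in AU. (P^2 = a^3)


a = P^(2/3) = 89.02^(2/3) = 19.9369

19.9369 AU


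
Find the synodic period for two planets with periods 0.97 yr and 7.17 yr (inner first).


1/P_syn = |1/P1 - 1/P2| = |1/0.97 - 1/7.17| => P_syn = 1.1218

1.1218 years


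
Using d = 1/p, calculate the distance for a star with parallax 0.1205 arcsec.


d = 1/p = 1/0.1205 = 8.2988

8.2988 pc


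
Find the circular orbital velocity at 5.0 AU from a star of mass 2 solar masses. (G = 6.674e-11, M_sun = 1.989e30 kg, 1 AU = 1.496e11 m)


v = sqrt(GM/r) = sqrt(6.674e-11 * 3.978e+30 / 7.480e+11) = 18839.7307

18839.7307 m/s


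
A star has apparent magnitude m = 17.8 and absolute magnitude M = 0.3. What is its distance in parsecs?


d = 10^((m - M + 5)/5) = 10^((17.8 - 0.3 + 5)/5) = 31622.7766

31622.7766 pc


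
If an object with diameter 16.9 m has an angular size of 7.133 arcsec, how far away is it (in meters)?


D = size / theta_rad, theta_rad = 7.133 * pi/(180*3600) = 3.458e-05, D = 488696.9333

488696.9333 m


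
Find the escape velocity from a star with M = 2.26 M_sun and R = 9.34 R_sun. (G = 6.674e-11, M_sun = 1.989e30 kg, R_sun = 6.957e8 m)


M = 2.26 * 1.989e30 kg = 4.49514e+30 kg; R = 9.34 * 6.957e8 m = 6.497838e+09 m. v_esc = sqrt(2GM/R) = sqrt(2 * 6.674e-11 * 4.49514e+30 / 6.497838e+09) = 303875.2088

303875.2088 m/s


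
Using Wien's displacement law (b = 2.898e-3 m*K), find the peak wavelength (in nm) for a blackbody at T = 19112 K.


lam_max = b / T = 2.898e-3 / 19112 = 1.516e-07 m = 151.6325 nm

151.6325 nm


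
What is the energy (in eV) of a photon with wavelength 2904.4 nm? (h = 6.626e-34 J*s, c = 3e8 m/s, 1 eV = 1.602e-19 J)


E = hc/lambda = 6.626e-34 * 3e8 / 2.904e-06 = 6.844e-20 J = 0.4272 eV

0.4272 eV


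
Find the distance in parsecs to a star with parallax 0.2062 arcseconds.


d = 1/p = 1/0.2062 = 4.8497

4.8497 pc


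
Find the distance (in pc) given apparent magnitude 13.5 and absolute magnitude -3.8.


d = 10^((m - M + 5)/5) = 10^((13.5 - -3.8 + 5)/5) = 28840.315

28840.315 pc


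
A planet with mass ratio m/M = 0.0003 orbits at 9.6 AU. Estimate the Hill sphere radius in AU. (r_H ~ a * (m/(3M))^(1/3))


r_H = a * (m/3M)^(1/3) = 9.6 * (0.0003/3)^(1/3) = 0.4456

0.4456 AU


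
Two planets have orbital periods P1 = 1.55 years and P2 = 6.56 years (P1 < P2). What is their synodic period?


1/P_syn = |1/P1 - 1/P2| = |1/1.55 - 1/6.56| => P_syn = 2.0295

2.0295 years


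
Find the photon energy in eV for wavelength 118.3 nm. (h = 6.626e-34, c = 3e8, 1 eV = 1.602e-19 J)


E = hc/lambda = 6.626e-34 * 3e8 / 1.183e-07 = 1.680e-18 J = 10.4888 eV

10.4888 eV


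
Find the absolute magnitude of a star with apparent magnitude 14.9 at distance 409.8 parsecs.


M = m - 5*log10(d) + 5 = 14.9 - 5*log10(409.8) + 5 = 6.8371

6.8371


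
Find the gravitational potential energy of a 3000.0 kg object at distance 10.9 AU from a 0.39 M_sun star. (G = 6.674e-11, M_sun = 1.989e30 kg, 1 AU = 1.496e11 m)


M = 0.39 * 1.989e30 kg = 7.7571e+29 kg; r = 10.9 AU * 1.496e11 m/AU = 1.63064e+12 m. U = -GM*m/r = -(6.674e-11 * 7.7571e+29 * 3000.0) / 1.63064e+12 = -9.525e+10

-9.525e+10 J


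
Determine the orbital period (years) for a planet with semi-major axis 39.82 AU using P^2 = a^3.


P = a^(3/2) = 39.82^1.5 = 251.2765

251.2765 years


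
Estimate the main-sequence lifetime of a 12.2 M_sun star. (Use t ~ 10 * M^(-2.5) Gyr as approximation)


t = 10 * M^(-2.5) = 10 * 12.2^(-2.5) = 0.0192

0.0192 Gyr


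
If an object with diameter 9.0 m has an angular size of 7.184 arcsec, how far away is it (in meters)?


D = size / theta_rad, theta_rad = 7.184 * pi/(180*3600) = 3.483e-05, D = 258405.2417

258405.2417 m


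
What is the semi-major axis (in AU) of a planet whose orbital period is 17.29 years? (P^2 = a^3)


a = P^(2/3) = 17.29^(2/3) = 6.6865

6.6865 AU


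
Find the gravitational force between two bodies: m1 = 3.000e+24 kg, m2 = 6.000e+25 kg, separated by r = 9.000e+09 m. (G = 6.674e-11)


F = G*m1*m2/r^2 = 6.674e-11 * 3.000e+24 * 6.000e+25 / (9.000e+09)^2 = 6.674e-11 * 1.800e+50 / 8.100e+19 = 1.483e+20

1.483e+20 N


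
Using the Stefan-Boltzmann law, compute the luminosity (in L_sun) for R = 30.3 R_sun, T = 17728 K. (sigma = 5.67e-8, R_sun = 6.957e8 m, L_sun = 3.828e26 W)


R = 30.3 * 6.957e8 m = 2.107971e+10 m. L = 4*pi*R^2*sigma*T^4 = 4*pi*(2.107971e+10)^2 * 5.67e-8 * 17728^4 = 3.127239614e+31 W. L/L_sun = 3.127239614e+31 / 3.828e26 = 81693.8248

81693.8248 L_sun


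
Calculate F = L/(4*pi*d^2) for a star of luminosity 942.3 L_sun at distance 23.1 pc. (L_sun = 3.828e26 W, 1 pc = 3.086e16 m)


F = L / (4*pi*d^2) = 3.607e+29 / (4*pi*(7.129e+17)^2) = 5.649e-08

5.649e-08 W/m^2


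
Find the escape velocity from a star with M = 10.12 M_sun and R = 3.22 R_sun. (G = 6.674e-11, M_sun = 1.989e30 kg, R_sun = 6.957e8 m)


M = 10.12 * 1.989e30 kg = 2.012868e+31 kg; R = 3.22 * 6.957e8 m = 2.240154e+09 m. v_esc = sqrt(2GM/R) = sqrt(2 * 6.674e-11 * 2.012868e+31 / 2.240154e+09) = 1.095e+06

1.095e+06 m/s


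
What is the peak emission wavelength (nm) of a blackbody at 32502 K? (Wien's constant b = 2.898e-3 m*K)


lam_max = b / T = 2.898e-3 / 32502 = 8.916e-08 m = 89.1637 nm

89.1637 nm


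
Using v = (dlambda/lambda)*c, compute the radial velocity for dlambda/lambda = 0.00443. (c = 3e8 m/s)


v = (dlambda/lambda) * c = 0.00443 * 3e8 = 1.329e+06

1.329e+06 m/s


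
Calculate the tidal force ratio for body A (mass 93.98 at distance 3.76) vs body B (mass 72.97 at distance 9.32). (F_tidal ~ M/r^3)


Ratio = (M1/r1^3) / (M2/r2^3) = (93.98/3.76^3) / (72.97/9.32^3) = 19.6144

19.6144


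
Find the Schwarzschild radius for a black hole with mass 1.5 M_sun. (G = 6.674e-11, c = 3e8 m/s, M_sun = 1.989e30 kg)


M = 1.5 * 1.989e30 kg = 2.9835e+30 kg. rs = 2GM/c^2 = 2 * 6.674e-11 * 2.9835e+30 / (3e8)^2 = 4424.862

4424.862 m


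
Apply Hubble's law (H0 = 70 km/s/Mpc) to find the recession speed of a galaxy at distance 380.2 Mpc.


v = H0 * d = 70 * 380.2 = 26614.0

26614.0 km/s


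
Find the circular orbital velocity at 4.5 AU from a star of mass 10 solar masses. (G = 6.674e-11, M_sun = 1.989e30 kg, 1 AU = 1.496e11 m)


v = sqrt(GM/r) = sqrt(6.674e-11 * 1.989e+31 / 6.732e+11) = 44405.6712

44405.6712 m/s


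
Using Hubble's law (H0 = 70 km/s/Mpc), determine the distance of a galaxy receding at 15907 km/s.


d = v / H0 = 15907 / 70 = 227.2429

227.2429 Mpc


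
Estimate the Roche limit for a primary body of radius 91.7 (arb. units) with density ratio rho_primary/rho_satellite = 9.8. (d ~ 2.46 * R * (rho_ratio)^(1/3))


d_Roche = 2.46 * 91.7 * 9.8^(1/3) = 482.7398

482.7398


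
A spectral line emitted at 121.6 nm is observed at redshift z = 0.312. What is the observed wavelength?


lam_obs = lam_emit * (1 + z) = 121.6 * (1 + 0.312) = 159.5392

159.5392 nm


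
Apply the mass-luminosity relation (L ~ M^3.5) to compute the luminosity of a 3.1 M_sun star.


L/L_sun = (M/M_sun)^3.5 = 3.1^3.5 = 52.4525

52.4525 L_sun


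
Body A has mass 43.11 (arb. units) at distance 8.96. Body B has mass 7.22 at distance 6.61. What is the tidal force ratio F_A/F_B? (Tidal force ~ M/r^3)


Ratio = (M1/r1^3) / (M2/r2^3) = (43.11/8.96^3) / (7.22/6.61^3) = 2.3973

2.3973


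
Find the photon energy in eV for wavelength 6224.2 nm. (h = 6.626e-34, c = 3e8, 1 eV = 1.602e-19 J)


E = hc/lambda = 6.626e-34 * 3e8 / 6.224e-06 = 3.194e-20 J = 0.1994 eV

0.1994 eV


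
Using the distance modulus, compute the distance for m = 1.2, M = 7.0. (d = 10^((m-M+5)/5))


d = 10^((m - M + 5)/5) = 10^((1.2 - 7.0 + 5)/5) = 0.6918

0.6918 pc


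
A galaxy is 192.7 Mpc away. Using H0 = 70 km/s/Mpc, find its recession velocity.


v = H0 * d = 70 * 192.7 = 13489.0

13489.0 km/s


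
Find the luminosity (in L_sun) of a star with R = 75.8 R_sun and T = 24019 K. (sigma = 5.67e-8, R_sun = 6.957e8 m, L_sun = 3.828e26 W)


R = 75.8 * 6.957e8 m = 5.273406e+10 m. L = 4*pi*R^2*sigma*T^4 = 4*pi*(5.273406e+10)^2 * 5.67e-8 * 24019^4 = 6.594699783e+32 W. L/L_sun = 6.594699783e+32 / 3.828e26 = 1.723e+06

1.723e+06 L_sun


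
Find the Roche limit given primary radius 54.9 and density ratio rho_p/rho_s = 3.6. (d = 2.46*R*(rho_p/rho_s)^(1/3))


d_Roche = 2.46 * 54.9 * 3.6^(1/3) = 206.9863

206.9863


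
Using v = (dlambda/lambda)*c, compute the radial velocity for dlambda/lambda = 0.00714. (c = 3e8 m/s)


v = (dlambda/lambda) * c = 0.00714 * 3e8 = 2.142e+06

2.142e+06 m/s


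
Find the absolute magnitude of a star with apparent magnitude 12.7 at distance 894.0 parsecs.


M = m - 5*log10(d) + 5 = 12.7 - 5*log10(894.0) + 5 = 2.9433

2.9433


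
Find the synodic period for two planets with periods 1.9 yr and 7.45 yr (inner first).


1/P_syn = |1/P1 - 1/P2| = |1/1.9 - 1/7.45| => P_syn = 2.5505

2.5505 years


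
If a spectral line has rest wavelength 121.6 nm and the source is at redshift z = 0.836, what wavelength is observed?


lam_obs = lam_emit * (1 + z) = 121.6 * (1 + 0.836) = 223.2576

223.2576 nm


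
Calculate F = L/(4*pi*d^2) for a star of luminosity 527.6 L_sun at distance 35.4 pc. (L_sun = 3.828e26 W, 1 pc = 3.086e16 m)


F = L / (4*pi*d^2) = 2.020e+29 / (4*pi*(1.092e+18)^2) = 1.347e-08

1.347e-08 W/m^2


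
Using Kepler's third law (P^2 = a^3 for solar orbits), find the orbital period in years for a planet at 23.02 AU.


P = a^(3/2) = 23.02^1.5 = 110.448

110.448 years


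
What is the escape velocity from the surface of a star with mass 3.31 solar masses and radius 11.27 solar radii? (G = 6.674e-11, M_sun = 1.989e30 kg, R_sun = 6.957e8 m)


M = 3.31 * 1.989e30 kg = 6.58359e+30 kg; R = 11.27 * 6.957e8 m = 7.840539e+09 m. v_esc = sqrt(2GM/R) = sqrt(2 * 6.674e-11 * 6.58359e+30 / 7.840539e+09) = 334785.4136

334785.4136 m/s


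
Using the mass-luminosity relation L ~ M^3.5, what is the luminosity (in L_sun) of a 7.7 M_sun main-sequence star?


L/L_sun = (M/M_sun)^3.5 = 7.7^3.5 = 1266.8277

1266.8277 L_sun


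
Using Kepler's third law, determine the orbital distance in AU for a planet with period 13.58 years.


a = P^(2/3) = 13.58^(2/3) = 5.692

5.692 AU


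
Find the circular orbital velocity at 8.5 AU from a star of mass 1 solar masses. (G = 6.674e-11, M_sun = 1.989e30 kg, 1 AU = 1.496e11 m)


v = sqrt(GM/r) = sqrt(6.674e-11 * 1.989e+30 / 1.272e+12) = 10217.2785

10217.2785 m/s


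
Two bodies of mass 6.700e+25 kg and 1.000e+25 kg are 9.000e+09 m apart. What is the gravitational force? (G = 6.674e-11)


F = G*m1*m2/r^2 = 6.674e-11 * 6.700e+25 * 1.000e+25 / (9.000e+09)^2 = 6.674e-11 * 6.700e+50 / 8.100e+19 = 5.520e+20

5.520e+20 N


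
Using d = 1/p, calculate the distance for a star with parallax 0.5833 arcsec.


d = 1/p = 1/0.5833 = 1.7144

1.7144 pc


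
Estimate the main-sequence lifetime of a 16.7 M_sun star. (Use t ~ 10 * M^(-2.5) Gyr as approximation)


t = 10 * M^(-2.5) = 10 * 16.7^(-2.5) = 0.0088

0.0088 Gyr


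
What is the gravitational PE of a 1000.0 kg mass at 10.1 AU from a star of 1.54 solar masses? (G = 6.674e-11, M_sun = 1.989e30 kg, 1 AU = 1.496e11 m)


M = 1.54 * 1.989e30 kg = 3.06306e+30 kg; r = 10.1 AU * 1.496e11 m/AU = 1.51096e+12 m. U = -GM*m/r = -(6.674e-11 * 3.06306e+30 * 1000.0) / 1.51096e+12 = -1.353e+11

-1.353e+11 J


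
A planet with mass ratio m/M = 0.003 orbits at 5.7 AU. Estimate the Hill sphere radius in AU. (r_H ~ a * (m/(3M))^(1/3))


r_H = a * (m/3M)^(1/3) = 5.7 * (0.003/3)^(1/3) = 0.57

0.57 AU


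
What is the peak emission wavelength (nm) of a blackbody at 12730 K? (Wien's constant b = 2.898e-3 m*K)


lam_max = b / T = 2.898e-3 / 12730 = 2.277e-07 m = 227.6512 nm

227.6512 nm


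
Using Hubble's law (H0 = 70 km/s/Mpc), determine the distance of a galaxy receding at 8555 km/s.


d = v / H0 = 8555 / 70 = 122.2143

122.2143 Mpc


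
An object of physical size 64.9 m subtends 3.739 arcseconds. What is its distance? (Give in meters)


D = size / theta_rad, theta_rad = 3.739 * pi/(180*3600) = 1.813e-05, D = 3.580e+06

3.580e+06 m


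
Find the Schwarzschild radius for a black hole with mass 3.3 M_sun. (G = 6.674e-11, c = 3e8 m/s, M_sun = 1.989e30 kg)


M = 3.3 * 1.989e30 kg = 6.5637e+30 kg. rs = 2GM/c^2 = 2 * 6.674e-11 * 6.5637e+30 / (3e8)^2 = 9734.6964

9734.6964 m


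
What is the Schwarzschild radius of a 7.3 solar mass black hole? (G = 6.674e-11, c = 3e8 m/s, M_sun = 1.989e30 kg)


M = 7.3 * 1.989e30 kg = 1.45197e+31 kg. rs = 2GM/c^2 = 2 * 6.674e-11 * 1.45197e+31 / (3e8)^2 = 21534.3284

21534.3284 m


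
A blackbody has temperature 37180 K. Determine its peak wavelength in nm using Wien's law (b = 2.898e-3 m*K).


lam_max = b / T = 2.898e-3 / 37180 = 7.795e-08 m = 77.9451 nm

77.9451 nm


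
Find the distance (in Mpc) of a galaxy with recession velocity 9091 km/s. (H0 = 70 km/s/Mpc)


d = v / H0 = 9091 / 70 = 129.8714

129.8714 Mpc


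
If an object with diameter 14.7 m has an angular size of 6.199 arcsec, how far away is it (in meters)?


D = size / theta_rad, theta_rad = 6.199 * pi/(180*3600) = 3.005e-05, D = 489126.0932

489126.0932 m


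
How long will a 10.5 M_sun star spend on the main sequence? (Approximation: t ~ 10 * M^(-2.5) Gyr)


t = 10 * M^(-2.5) = 10 * 10.5^(-2.5) = 0.028

0.028 Gyr


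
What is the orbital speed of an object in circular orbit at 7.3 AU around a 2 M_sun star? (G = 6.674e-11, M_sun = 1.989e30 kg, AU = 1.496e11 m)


v = sqrt(GM/r) = sqrt(6.674e-11 * 3.978e+30 / 1.092e+12) = 15591.8721

15591.8721 m/s


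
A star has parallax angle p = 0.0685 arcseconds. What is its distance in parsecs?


d = 1/p = 1/0.0685 = 14.5985

14.5985 pc


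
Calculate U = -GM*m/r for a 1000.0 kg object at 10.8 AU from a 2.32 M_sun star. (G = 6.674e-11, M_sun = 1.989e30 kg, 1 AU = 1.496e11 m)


M = 2.32 * 1.989e30 kg = 4.61448e+30 kg; r = 10.8 AU * 1.496e11 m/AU = 1.61568e+12 m. U = -GM*m/r = -(6.674e-11 * 4.61448e+30 * 1000.0) / 1.61568e+12 = -1.906e+11

-1.906e+11 J


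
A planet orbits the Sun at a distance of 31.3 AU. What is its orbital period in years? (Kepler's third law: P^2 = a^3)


P = a^(3/2) = 31.3^1.5 = 175.1122

175.1122 years


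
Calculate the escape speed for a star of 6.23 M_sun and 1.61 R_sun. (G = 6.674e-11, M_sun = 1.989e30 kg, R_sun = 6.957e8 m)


M = 6.23 * 1.989e30 kg = 1.239147e+31 kg; R = 1.61 * 6.957e8 m = 1.120077e+09 m. v_esc = sqrt(2GM/R) = sqrt(2 * 6.674e-11 * 1.239147e+31 / 1.120077e+09) = 1.215e+06

1.215e+06 m/s


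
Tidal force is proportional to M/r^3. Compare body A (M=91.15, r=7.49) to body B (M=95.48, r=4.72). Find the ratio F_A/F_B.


Ratio = (M1/r1^3) / (M2/r2^3) = (91.15/7.49^3) / (95.48/4.72^3) = 0.2389

0.2389


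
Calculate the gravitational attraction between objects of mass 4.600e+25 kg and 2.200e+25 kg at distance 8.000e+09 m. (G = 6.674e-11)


F = G*m1*m2/r^2 = 6.674e-11 * 4.600e+25 * 2.200e+25 / (8.000e+09)^2 = 6.674e-11 * 1.012e+51 / 6.400e+19 = 1.055e+21

1.055e+21 N


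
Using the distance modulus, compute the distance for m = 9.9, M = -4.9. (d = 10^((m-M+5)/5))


d = 10^((m - M + 5)/5) = 10^((9.9 - -4.9 + 5)/5) = 9120.1084

9120.1084 pc


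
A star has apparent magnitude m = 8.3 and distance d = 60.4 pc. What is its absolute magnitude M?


M = m - 5*log10(d) + 5 = 8.3 - 5*log10(60.4) + 5 = 4.3948

4.3948


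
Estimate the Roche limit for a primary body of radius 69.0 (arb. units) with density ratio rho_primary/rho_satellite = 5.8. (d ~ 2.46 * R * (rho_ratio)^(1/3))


d_Roche = 2.46 * 69.0 * 5.8^(1/3) = 304.9722

304.9722


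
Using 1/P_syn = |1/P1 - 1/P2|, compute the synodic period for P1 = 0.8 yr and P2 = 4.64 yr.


1/P_syn = |1/P1 - 1/P2| = |1/0.8 - 1/4.64| => P_syn = 0.9667

0.9667 years


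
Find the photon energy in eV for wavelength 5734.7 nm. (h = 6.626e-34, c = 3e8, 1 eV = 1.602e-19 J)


E = hc/lambda = 6.626e-34 * 3e8 / 5.735e-06 = 3.466e-20 J = 0.2164 eV

0.2164 eV


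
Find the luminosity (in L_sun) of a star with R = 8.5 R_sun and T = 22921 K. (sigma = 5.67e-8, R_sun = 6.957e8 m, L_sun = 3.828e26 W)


R = 8.5 * 6.957e8 m = 5.91345e+09 m. L = 4*pi*R^2*sigma*T^4 = 4*pi*(5.91345e+09)^2 * 5.67e-8 * 22921^4 = 6.877158372e+30 W. L/L_sun = 6.877158372e+30 / 3.828e26 = 17965.4085

17965.4085 L_sun


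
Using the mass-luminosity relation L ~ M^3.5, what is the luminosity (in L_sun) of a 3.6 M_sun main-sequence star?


L/L_sun = (M/M_sun)^3.5 = 3.6^3.5 = 88.5235

88.5235 L_sun


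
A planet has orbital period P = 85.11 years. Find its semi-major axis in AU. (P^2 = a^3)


a = P^(2/3) = 85.11^(2/3) = 19.3488

19.3488 AU


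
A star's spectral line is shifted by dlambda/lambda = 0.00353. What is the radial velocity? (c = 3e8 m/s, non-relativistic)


v = (dlambda/lambda) * c = 0.00353 * 3e8 = 1.059e+06

1.059e+06 m/s


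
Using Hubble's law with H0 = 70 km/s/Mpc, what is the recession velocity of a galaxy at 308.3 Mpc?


v = H0 * d = 70 * 308.3 = 21581.0

21581.0 km/s


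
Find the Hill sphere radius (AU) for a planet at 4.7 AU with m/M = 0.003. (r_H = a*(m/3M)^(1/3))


r_H = a * (m/3M)^(1/3) = 4.7 * (0.003/3)^(1/3) = 0.47

0.47 AU


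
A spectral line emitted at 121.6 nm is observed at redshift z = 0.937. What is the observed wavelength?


lam_obs = lam_emit * (1 + z) = 121.6 * (1 + 0.937) = 235.5392

235.5392 nm


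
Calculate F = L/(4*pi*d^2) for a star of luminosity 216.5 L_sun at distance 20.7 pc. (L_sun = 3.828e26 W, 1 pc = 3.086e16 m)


F = L / (4*pi*d^2) = 8.288e+28 / (4*pi*(6.388e+17)^2) = 1.616e-08

1.616e-08 W/m^2


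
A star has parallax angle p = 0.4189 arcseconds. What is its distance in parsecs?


d = 1/p = 1/0.4189 = 2.3872

2.3872 pc


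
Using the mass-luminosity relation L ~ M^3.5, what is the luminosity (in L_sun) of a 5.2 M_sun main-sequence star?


L/L_sun = (M/M_sun)^3.5 = 5.2^3.5 = 320.6356

320.6356 L_sun


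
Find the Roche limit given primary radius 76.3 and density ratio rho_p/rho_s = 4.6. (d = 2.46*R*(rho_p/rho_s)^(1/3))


d_Roche = 2.46 * 76.3 * 4.6^(1/3) = 312.1612

312.1612


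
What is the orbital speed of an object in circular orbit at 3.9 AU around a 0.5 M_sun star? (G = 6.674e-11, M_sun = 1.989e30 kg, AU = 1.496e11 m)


v = sqrt(GM/r) = sqrt(6.674e-11 * 9.945e+29 / 5.834e+11) = 10665.8972

10665.8972 m/s


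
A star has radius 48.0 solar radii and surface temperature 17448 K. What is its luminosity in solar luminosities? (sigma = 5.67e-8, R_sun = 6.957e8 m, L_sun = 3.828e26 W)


R = 48.0 * 6.957e8 m = 3.33936e+10 m. L = 4*pi*R^2*sigma*T^4 = 4*pi*(3.33936e+10)^2 * 5.67e-8 * 17448^4 = 7.36380051e+31 W. L/L_sun = 7.36380051e+31 / 3.828e26 = 192366.7845

192366.7845 L_sun


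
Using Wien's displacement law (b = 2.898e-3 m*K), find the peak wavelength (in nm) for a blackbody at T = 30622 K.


lam_max = b / T = 2.898e-3 / 30622 = 9.464e-08 m = 94.6378 nm

94.6378 nm


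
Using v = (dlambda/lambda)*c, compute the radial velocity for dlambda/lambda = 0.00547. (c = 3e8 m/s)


v = (dlambda/lambda) * c = 0.00547 * 3e8 = 1.641e+06

1.641e+06 m/s


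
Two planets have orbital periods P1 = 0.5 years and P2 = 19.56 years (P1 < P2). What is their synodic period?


1/P_syn = |1/P1 - 1/P2| = |1/0.5 - 1/19.56| => P_syn = 0.5131

0.5131 years


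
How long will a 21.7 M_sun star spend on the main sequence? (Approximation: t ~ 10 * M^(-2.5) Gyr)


t = 10 * M^(-2.5) = 10 * 21.7^(-2.5) = 0.0046

0.0046 Gyr


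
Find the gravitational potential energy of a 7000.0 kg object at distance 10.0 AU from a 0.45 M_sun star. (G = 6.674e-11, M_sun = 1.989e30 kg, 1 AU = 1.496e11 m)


M = 0.45 * 1.989e30 kg = 8.9505e+29 kg; r = 10.0 AU * 1.496e11 m/AU = 1.496e+12 m. U = -GM*m/r = -(6.674e-11 * 8.9505e+29 * 7000.0) / 1.496e+12 = -2.795e+11

-2.795e+11 J


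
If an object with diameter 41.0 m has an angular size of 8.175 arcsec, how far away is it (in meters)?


D = size / theta_rad, theta_rad = 8.175 * pi/(180*3600) = 3.963e-05, D = 1.034e+06

1.034e+06 m


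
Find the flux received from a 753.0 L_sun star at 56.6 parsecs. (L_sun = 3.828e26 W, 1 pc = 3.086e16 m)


F = L / (4*pi*d^2) = 2.882e+29 / (4*pi*(1.747e+18)^2) = 7.519e-09

7.519e-09 W/m^2


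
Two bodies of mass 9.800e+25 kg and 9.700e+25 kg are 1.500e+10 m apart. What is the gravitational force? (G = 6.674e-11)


F = G*m1*m2/r^2 = 6.674e-11 * 9.800e+25 * 9.700e+25 / (1.500e+10)^2 = 6.674e-11 * 9.506e+51 / 2.250e+20 = 2.820e+21

2.820e+21 N


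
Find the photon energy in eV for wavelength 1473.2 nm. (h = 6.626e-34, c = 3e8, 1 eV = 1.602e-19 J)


E = hc/lambda = 6.626e-34 * 3e8 / 1.473e-06 = 1.349e-19 J = 0.8423 eV

0.8423 eV


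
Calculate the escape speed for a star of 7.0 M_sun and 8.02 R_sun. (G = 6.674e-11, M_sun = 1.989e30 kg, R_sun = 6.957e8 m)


M = 7.0 * 1.989e30 kg = 1.3923e+31 kg; R = 8.02 * 6.957e8 m = 5.579514e+09 m. v_esc = sqrt(2GM/R) = sqrt(2 * 6.674e-11 * 1.3923e+31 / 5.579514e+09) = 577133.5543

577133.5543 m/s
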